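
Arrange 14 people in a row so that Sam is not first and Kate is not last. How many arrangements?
By inclusion-exclusion: 14! - 2×(14-1)! + (14-2)! = 87178291200 - 12454041600 + 479001600 = 75203251200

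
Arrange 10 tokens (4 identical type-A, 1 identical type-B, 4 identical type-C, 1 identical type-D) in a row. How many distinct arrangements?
10! / (4! × 1! × 4! × 1!) = 6300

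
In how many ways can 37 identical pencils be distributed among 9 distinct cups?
C(37+9-1, 9-1) = C(45, 8) = 215553195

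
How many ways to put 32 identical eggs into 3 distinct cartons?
C(32+3-1, 3-1) = C(34, 2) = 561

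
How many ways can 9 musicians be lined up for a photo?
9! = 362880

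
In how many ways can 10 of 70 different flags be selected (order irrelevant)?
C(70,10) = 70!/(10!×60!) = 396704524216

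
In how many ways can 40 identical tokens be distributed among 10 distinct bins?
C(40+10-1, 10-1) = C(49, 9) = 2054455634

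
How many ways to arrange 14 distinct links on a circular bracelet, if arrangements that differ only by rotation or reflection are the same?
(14-1)!/2 = 6227020800/2 = 3113510400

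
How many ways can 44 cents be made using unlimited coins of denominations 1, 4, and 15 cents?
Coefficient of x^44 in 1/(1-x^1) · 1/(1-x^4) · 1/(1-x^15). Case on j = number of 15-cent coins (j = 0..2); remainder r = 44 - 15j is made from {1,4} in ⌊r/4⌋+1 ways. r = 44, 29, 14 → 12 + 8 + 4 = 24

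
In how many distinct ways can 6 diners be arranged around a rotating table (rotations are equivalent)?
Circular: fix one position, arrange the rest. (6-1)! = 120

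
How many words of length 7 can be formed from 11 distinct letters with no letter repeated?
P(11,7) = 11!/(11-7)! = 1663200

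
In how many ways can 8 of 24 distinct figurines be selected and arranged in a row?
P(24,8) = 24!/(24-8)! = 29654190720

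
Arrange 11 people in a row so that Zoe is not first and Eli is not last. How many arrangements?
By inclusion-exclusion: 11! - 2×(11-1)! + (11-2)! = 39916800 - 7257600 + 362880 = 33022080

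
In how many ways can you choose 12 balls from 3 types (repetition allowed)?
C(12+3-1, 3-1) = C(14, 2) = 91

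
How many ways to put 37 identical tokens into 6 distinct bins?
C(37+6-1, 6-1) = C(42, 5) = 850668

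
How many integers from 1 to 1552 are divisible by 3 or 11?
⌊1552/3⌋ + ⌊1552/11⌋ - ⌊1552/33⌋ = 517 + 141 - 47 = 611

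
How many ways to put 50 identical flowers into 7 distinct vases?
C(50+7-1, 7-1) = C(56, 6) = 32468436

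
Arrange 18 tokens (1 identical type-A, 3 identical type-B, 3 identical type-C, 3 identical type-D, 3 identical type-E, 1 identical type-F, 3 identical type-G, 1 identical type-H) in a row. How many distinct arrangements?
18! / (1! × 3! × 3! × 3! × 3! × 1! × 3! × 1!) = 823350528000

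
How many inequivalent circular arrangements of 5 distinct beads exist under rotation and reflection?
(5-1)!/2 = 24/2 = 12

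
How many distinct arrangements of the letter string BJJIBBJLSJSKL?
13! / (1! × 3! × 2! × 2! × 1! × 4!) = 10810800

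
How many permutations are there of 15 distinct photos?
15! = 1307674368000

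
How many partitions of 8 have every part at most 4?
Let r_j(i) = number of partitions of i into parts ≤ j, for i = 0..8. r_1(i) = 1 for all i; r_j(i) = r_{j-1}(i) + r_j(i-j). Rows j = 2..4: ≤2: 1 1 2 2 3 3 4 4 5; ≤3: 1 1 2 3 4 5 7 8 10; ≤4: 1 1 2 3 5 6 9 11 15. r_4(8) = 15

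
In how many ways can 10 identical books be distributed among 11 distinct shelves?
C(10+11-1, 11-1) = C(20, 10) = 184756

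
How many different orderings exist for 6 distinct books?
6! = 720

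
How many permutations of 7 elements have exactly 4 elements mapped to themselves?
Choose the 4 fixed points C(7,4) = 35, derange the rest: !3 = Σ_{j=0}^{3} (-1)^j·3!/j! = 6 - 6 + 3 - 1 = 2. Product = 35 × 2 = 70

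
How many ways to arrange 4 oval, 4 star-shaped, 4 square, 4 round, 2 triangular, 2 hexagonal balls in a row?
20! / (4! × 4! × 4! × 4! × 2! × 2!) = 1833241410000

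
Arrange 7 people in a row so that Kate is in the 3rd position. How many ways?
Fix one position: (7-1)! = 720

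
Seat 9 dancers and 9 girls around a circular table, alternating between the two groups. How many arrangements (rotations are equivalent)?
Fix one of the dancers: (9-1)! ways for the remaining dancers, × 9! ways for the girls = 40320 × 362880 = 14631321600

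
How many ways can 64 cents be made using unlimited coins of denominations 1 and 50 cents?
Coefficient of x^64 in 1/(1-x^1) · 1/(1-x^50). Use j coins of 50 for j = 0..⌊64/50⌋ = 1, the rest in 1s: 1 + 1 = 2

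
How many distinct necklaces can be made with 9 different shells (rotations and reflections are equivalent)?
(9-1)!/2 = 40320/2 = 20160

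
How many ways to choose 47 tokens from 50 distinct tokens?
C(50,47) = 50!/(47!×3!) = 19600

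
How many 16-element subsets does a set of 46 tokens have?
C(46,16) = 46!/(16!×30!) = 991493848554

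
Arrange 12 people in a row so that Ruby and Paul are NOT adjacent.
Total - adjacent = 12! - (12-1)!×2 = 479001600 - 79833600 = 399168000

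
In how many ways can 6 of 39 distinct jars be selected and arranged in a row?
P(39,6) = 39!/(39-6)! = 2349088560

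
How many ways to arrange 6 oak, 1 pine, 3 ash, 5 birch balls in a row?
15! / (6! × 1! × 3! × 5!) = 2522520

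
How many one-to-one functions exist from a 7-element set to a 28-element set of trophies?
P(28,7) = 28!/(28-7)! = 5967561600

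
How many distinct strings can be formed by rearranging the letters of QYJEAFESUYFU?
12! / (2! × 2! × 1! × 2! × 2! × 1! × 1! × 1!) = 29937600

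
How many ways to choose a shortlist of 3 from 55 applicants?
C(55,3) = 55!/(3!×52!) = 26235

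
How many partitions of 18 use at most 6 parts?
By conjugation, equals partitions of 18 into parts ≤ 6. Let r_j(i) = number of partitions of i into parts ≤ j, for i = 0..18. r_1(i) = 1 for all i; r_j(i) = r_{j-1}(i) + r_j(i-j). Rows j = 2..6: ≤2: 1 1 2 2 3 3 4 4 5 5 6 6 7 7 8 8 9 9 10; ≤3: 1 1 2 3 4 5 7 8 10 12 14 16 19 21 24 27 30 33 37; ≤4: 1 1 2 3 5 6 9 11 15 18 23 27 34 39 47 54 64 72 84; ≤5: 1 1 2 3 5 7 10 13 18 23 30 37 47 57 70 84 101 119 141; ≤6: 1 1 2 3 5 7 11 14 20 26 35 44 58 71 90 110 136 163 199. r_6(18) = 199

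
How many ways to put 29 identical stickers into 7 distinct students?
C(29+7-1, 7-1) = C(35, 6) = 1623160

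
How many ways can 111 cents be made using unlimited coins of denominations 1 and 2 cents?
Coefficient of x^111 in 1/(1-x^1) · 1/(1-x^2). Use j coins of 2 for j = 0..⌊111/2⌋ = 55, the rest in 1s: 55 + 1 = 56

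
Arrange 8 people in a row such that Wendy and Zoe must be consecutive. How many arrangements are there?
Treat the 2 as one block: (8-2+1)! × 2! = 5040 × 2 = 10080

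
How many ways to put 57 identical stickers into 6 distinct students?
C(57+6-1, 6-1) = C(62, 5) = 6471002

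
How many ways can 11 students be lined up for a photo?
11! = 39916800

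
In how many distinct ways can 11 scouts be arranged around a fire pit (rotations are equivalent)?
Circular: fix one position, arrange the rest. (11-1)! = 3628800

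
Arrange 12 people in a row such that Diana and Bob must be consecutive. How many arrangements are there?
Treat the 2 as one block: (12-2+1)! × 2! = 39916800 × 2 = 79833600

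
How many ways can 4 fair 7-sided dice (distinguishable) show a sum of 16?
Coefficient of x^16 in (x + x² + ... + x^7)^4. By inclusion-exclusion on dice exceeding 7: Σ_j (-1)^j C(4,j)·C(16-1-7j, 3) = C(4,0)·C(15,3) - C(4,1)·C(8,3) = 1·455 - 4·56 = 231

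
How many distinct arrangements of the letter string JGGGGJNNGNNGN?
13! / (6! × 2! × 5!) = 36036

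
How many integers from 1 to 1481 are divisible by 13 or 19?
⌊1481/13⌋ + ⌊1481/19⌋ - ⌊1481/247⌋ = 113 + 77 - 5 = 185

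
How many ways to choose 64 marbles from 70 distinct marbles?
C(70,64) = 70!/(64!×6!) = 131115985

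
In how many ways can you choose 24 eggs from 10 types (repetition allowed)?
C(24+10-1, 10-1) = C(33, 9) = 38567100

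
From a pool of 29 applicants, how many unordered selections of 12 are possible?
C(29,12) = 29!/(12!×17!) = 51895935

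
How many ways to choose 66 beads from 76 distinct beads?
C(76,66) = 76!/(66!×10!) = 954526728530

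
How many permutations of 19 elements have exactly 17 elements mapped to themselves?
Choose the 17 fixed points C(19,17) = 171, derange the rest: !2 = Σ_{j=0}^{2} (-1)^j·2!/j! = 2 - 2 + 1 = 1. Product = 171 × 1 = 171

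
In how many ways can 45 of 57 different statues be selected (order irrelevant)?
C(57,45) = 57!/(45!×12!) = 707285522580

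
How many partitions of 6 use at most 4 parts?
By conjugation, equals partitions of 6 into parts ≤ 4. Let r_j(i) = number of partitions of i into parts ≤ j, for i = 0..6. r_1(i) = 1 for all i; r_j(i) = r_{j-1}(i) + r_j(i-j). Rows j = 2..4: ≤2: 1 1 2 2 3 3 4; ≤3: 1 1 2 3 4 5 7; ≤4: 1 1 2 3 5 6 9. r_4(6) = 9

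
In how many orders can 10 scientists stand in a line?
10! = 3628800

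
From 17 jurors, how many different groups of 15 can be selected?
C(17,15) = 17!/(15!×2!) = 136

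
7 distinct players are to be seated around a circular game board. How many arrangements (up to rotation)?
Circular: fix one position, arrange the rest. (7-1)! = 720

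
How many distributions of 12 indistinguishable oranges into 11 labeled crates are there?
C(12+11-1, 11-1) = C(22, 10) = 646646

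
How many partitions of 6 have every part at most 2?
Let r_j(i) = number of partitions of i into parts ≤ j, for i = 0..6. r_1(i) = 1 for all i; r_j(i) = r_{j-1}(i) + r_j(i-j). Rows j = 2..2: ≤2: 1 1 2 2 3 3 4. r_2(6) = 4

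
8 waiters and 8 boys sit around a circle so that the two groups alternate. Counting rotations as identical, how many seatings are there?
Fix one of the waiters: (8-1)! ways for the remaining waiters, × 8! ways for the boys = 5040 × 40320 = 203212800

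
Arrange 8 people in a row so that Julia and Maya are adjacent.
Treat as block: (8-1)! × 2! = 5040 × 2 = 10080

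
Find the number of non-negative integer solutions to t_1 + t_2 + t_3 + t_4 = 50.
C(50+4-1, 4-1) = C(53, 3) = 23426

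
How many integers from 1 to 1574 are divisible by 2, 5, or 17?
⌊1574/2⌋+⌊1574/5⌋+⌊1574/17⌋ - ⌊1574/10⌋-⌊1574/34⌋-⌊1574/85⌋ + ⌊1574/170⌋ = 787+314+92 - 157-46-18 + 9 = 981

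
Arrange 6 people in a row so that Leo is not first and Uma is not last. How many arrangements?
By inclusion-exclusion: 6! - 2×(6-1)! + (6-2)! = 720 - 240 + 24 = 504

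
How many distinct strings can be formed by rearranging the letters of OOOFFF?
6! / (3! × 3!) = 20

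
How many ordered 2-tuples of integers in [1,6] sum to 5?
Coefficient of x^5 in (x + x² + ... + x^6)^2. By inclusion-exclusion on dice exceeding 6: Σ_j (-1)^j C(2,j)·C(5-1-6j, 1) = C(2,0)·C(4,1) = 1·4 = 4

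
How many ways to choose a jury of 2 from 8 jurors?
C(8,2) = 8!/(2!×6!) = 28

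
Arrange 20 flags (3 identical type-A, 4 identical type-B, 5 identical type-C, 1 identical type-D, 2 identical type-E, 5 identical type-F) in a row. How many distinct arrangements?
20! / (3! × 4! × 5! × 1! × 2! × 5!) = 586637251200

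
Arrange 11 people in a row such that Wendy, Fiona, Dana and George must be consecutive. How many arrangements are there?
Treat the 4 as one block: (11-4+1)! × 4! = 40320 × 24 = 967680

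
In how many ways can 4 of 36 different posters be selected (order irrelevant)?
C(36,4) = 36!/(4!×32!) = 58905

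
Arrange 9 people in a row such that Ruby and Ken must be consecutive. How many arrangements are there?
Treat the 2 as one block: (9-2+1)! × 2! = 40320 × 2 = 80640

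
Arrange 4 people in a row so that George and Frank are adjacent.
Treat as block: (4-1)! × 2! = 6 × 2 = 12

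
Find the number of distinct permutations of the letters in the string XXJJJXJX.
8! / (4! × 4!) = 70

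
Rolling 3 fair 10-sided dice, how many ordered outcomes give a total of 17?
Coefficient of x^17 in (x + x² + ... + x^10)^3. By inclusion-exclusion on dice exceeding 10: Σ_j (-1)^j C(3,j)·C(17-1-10j, 2) = C(3,0)·C(16,2) - C(3,1)·C(6,2) = 1·120 - 3·15 = 75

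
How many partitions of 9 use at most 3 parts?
By conjugation, equals partitions of 9 into parts ≤ 3. Let r_j(i) = number of partitions of i into parts ≤ j, for i = 0..9. r_1(i) = 1 for all i; r_j(i) = r_{j-1}(i) + r_j(i-j). Rows j = 2..3: ≤2: 1 1 2 2 3 3 4 4 5 5; ≤3: 1 1 2 3 4 5 7 8 10 12. r_3(9) = 12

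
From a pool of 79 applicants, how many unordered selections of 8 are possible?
C(79,8) = 79!/(8!×71!) = 26088783435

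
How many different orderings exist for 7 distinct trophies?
7! = 5040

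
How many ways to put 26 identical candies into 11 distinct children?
C(26+11-1, 11-1) = C(36, 10) = 254186856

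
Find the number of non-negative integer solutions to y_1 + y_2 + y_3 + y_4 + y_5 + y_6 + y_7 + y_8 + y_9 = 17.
C(17+9-1, 9-1) = C(25, 8) = 1081575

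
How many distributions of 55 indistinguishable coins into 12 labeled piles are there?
C(55+12-1, 12-1) = C(66, 11) = 1074082795968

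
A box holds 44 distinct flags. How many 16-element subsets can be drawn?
C(44,16) = 44!/(16!×28!) = 416714805914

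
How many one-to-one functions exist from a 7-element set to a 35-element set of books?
P(35,7) = 35!/(35-7)! = 33891580800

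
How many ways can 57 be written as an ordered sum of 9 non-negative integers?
C(57+9-1, 9-1) = C(65, 8) = 5047381560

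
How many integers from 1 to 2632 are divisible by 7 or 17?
⌊2632/7⌋ + ⌊2632/17⌋ - ⌊2632/119⌋ = 376 + 154 - 22 = 508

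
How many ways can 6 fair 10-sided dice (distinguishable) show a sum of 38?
Coefficient of x^38 in (x + x² + ... + x^10)^6. By inclusion-exclusion on dice exceeding 10: Σ_j (-1)^j C(6,j)·C(38-1-10j, 5) = C(6,0)·C(37,5) - C(6,1)·C(27,5) + C(6,2)·C(17,5) - C(6,3)·C(7,5) = 1·435897 - 6·80730 + 15·6188 - 20·21 = 43917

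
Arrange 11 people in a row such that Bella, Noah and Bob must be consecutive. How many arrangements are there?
Treat the 3 as one block: (11-3+1)! × 3! = 362880 × 6 = 2177280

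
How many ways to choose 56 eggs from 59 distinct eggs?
C(59,56) = 59!/(56!×3!) = 32509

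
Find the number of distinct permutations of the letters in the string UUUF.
4! / (3! × 1!) = 4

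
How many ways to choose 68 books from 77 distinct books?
C(77,68) = 77!/(68!×9!) = 161322559475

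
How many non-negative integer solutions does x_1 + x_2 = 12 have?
C(12+2-1, 2-1) = C(13, 1) = 13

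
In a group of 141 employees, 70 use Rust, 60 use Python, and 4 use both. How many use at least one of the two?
|A∪B| = |A| + |B| - |A∩B| = 70 + 60 - 4 = 126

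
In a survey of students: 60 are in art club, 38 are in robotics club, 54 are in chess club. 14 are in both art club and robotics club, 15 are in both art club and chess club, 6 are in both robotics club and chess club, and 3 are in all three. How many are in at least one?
|A∪B∪C| = 60+38+54-14-15-6+3 = 120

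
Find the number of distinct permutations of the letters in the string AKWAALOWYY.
10! / (1! × 2! × 2! × 1! × 3! × 1!) = 151200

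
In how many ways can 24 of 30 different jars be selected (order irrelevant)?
C(30,24) = 30!/(24!×6!) = 593775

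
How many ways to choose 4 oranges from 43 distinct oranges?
C(43,4) = 43!/(4!×39!) = 123410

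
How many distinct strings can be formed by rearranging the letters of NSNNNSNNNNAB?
12! / (1! × 1! × 8! × 2!) = 5940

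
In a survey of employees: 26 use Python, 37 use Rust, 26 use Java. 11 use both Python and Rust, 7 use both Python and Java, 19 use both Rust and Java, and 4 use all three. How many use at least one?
|A∪B∪C| = 26+37+26-11-7-19+4 = 56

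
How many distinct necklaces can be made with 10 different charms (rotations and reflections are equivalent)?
(10-1)!/2 = 362880/2 = 181440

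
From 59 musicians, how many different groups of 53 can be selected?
C(59,53) = 59!/(53!×6!) = 45057474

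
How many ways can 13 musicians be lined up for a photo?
13! = 6227020800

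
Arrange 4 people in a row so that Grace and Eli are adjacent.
Treat as block: (4-1)! × 2! = 6 × 2 = 12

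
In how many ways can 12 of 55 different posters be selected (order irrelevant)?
C(55,12) = 55!/(12!×43!) = 438729741450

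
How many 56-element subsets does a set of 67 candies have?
C(67,56) = 67!/(56!×11!) = 1285063345176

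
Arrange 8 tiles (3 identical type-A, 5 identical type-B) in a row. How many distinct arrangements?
8! / (3! × 5!) = 56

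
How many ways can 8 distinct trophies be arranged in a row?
8! = 40320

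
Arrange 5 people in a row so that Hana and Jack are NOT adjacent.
Total - adjacent = 5! - (5-1)!×2 = 120 - 48 = 72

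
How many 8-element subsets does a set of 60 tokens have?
C(60,8) = 60!/(8!×52!) = 2558620845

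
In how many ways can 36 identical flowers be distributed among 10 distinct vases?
C(36+10-1, 10-1) = C(45, 9) = 886163135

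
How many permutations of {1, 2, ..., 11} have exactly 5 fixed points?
Choose the 5 fixed points C(11,5) = 462, derange the rest: !6 = Σ_{j=0}^{6} (-1)^j·6!/j! = 720 - 720 + 360 - 120 + 30 - 6 + 1 = 265. Product = 462 × 265 = 122430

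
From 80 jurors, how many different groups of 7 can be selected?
C(80,7) = 80!/(7!×73!) = 3176716400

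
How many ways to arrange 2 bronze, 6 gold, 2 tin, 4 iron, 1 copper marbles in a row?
15! / (2! × 6! × 2! × 4! × 1!) = 18918900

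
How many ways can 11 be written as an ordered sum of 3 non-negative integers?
C(11+3-1, 3-1) = C(13, 2) = 78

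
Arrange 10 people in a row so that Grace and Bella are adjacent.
Treat as block: (10-1)! × 2! = 362880 × 2 = 725760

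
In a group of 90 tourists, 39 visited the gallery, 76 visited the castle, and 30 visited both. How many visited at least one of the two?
|A∪B| = |A| + |B| - |A∩B| = 39 + 76 - 30 = 85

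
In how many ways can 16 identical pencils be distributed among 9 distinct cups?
C(16+9-1, 9-1) = C(24, 8) = 735471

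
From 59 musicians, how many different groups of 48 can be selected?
C(59,48) = 59!/(48!×11!) = 279871768995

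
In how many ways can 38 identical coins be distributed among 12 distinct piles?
C(38+12-1, 12-1) = C(49, 11) = 29135916264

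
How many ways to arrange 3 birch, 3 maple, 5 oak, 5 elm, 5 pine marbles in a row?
21! / (3! × 3! × 5! × 5! × 5!) = 821292151680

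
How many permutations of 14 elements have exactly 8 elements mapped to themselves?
Choose the 8 fixed points C(14,8) = 3003, derange the rest: !6 = Σ_{j=0}^{6} (-1)^j·6!/j! = 720 - 720 + 360 - 120 + 30 - 6 + 1 = 265. Product = 3003 × 265 = 795795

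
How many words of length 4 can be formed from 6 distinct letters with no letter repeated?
P(6,4) = 6!/(6-4)! = 360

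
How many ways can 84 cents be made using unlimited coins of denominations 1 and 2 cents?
Coefficient of x^84 in 1/(1-x^1) · 1/(1-x^2). Use j coins of 2 for j = 0..⌊84/2⌋ = 42, the rest in 1s: 42 + 1 = 43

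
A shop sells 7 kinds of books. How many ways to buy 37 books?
C(37+7-1, 7-1) = C(43, 6) = 6096454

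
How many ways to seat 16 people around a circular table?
Circular: fix one position, arrange the rest. (16-1)! = 1307674368000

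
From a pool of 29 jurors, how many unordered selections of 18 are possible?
C(29,18) = 29!/(18!×11!) = 34597290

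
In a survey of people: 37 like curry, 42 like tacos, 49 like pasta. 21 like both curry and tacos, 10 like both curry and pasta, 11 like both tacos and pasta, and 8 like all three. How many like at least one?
|A∪B∪C| = 37+42+49-21-10-11+8 = 94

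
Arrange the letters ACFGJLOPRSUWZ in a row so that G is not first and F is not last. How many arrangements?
By inclusion-exclusion: 13! - 2×(13-1)! + (13-2)! = 6227020800 - 958003200 + 39916800 = 5308934400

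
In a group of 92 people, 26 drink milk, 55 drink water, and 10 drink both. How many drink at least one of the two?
|A∪B| = |A| + |B| - |A∩B| = 26 + 55 - 10 = 71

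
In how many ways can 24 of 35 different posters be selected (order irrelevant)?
C(35,24) = 35!/(24!×11!) = 417225900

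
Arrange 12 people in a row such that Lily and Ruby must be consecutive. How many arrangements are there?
Treat the 2 as one block: (12-2+1)! × 2! = 39916800 × 2 = 79833600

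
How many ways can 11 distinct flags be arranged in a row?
11! = 39916800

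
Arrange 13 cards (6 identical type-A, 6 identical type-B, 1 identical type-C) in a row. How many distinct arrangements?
13! / (6! × 6! × 1!) = 12012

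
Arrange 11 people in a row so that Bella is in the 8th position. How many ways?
Fix one position: (11-1)! = 3628800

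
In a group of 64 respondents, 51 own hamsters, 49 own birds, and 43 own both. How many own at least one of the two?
|A∪B| = |A| + |B| - |A∩B| = 51 + 49 - 43 = 57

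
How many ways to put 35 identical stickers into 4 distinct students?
C(35+4-1, 4-1) = C(38, 3) = 8436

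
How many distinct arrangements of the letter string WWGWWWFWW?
9! / (1! × 7! × 1!) = 72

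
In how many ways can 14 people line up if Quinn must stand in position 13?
Fix one position: (14-1)! = 6227020800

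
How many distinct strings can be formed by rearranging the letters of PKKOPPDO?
8! / (2! × 1! × 2! × 3!) = 1680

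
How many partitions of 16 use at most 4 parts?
By conjugation, equals partitions of 16 into parts ≤ 4. Let r_j(i) = number of partitions of i into parts ≤ j, for i = 0..16. r_1(i) = 1 for all i; r_j(i) = r_{j-1}(i) + r_j(i-j). Rows j = 2..4: ≤2: 1 1 2 2 3 3 4 4 5 5 6 6 7 7 8 8 9; ≤3: 1 1 2 3 4 5 7 8 10 12 14 16 19 21 24 27 30; ≤4: 1 1 2 3 5 6 9 11 15 18 23 27 34 39 47 54 64. r_4(16) = 64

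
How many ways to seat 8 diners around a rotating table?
Circular: fix one position, arrange the rest. (8-1)! = 5040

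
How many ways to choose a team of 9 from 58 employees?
C(58,9) = 58!/(9!×49!) = 10648873950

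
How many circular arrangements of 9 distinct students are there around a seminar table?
Circular: fix one position, arrange the rest. (9-1)! = 40320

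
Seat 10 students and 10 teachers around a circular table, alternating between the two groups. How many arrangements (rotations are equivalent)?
Fix one of the students: (10-1)! ways for the remaining students, × 10! ways for the teachers = 362880 × 3628800 = 1316818944000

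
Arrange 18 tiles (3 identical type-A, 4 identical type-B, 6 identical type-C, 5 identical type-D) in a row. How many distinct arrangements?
18! / (3! × 4! × 6! × 5!) = 514594080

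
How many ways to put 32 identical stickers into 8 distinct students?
C(32+8-1, 8-1) = C(39, 7) = 15380937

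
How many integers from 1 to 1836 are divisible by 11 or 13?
⌊1836/11⌋ + ⌊1836/13⌋ - ⌊1836/143⌋ = 166 + 141 - 12 = 295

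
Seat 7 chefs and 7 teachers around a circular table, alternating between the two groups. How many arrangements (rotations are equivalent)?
Fix one of the chefs: (7-1)! ways for the remaining chefs, × 7! ways for the teachers = 720 × 5040 = 3628800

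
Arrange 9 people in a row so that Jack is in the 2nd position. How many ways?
Fix one position: (9-1)! = 40320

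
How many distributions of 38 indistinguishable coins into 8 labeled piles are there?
C(38+8-1, 8-1) = C(45, 7) = 45379620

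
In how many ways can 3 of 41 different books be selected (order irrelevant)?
C(41,3) = 41!/(3!×38!) = 10660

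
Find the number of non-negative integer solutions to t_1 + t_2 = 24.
C(24+2-1, 2-1) = C(25, 1) = 25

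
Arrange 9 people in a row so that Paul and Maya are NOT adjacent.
Total - adjacent = 9! - (9-1)!×2 = 362880 - 80640 = 282240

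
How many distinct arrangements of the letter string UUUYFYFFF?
9! / (3! × 2! × 4!) = 1260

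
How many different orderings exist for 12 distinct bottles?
12! = 479001600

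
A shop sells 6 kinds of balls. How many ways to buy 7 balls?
C(7+6-1, 6-1) = C(12, 5) = 792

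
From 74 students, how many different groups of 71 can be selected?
C(74,71) = 74!/(71!×3!) = 64824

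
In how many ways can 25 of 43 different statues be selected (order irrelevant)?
C(43,25) = 43!/(25!×18!) = 608359048206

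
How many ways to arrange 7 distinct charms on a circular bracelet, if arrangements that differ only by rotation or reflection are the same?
(7-1)!/2 = 720/2 = 360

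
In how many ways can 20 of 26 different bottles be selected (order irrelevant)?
C(26,20) = 26!/(20!×6!) = 230230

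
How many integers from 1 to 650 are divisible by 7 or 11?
⌊650/7⌋ + ⌊650/11⌋ - ⌊650/77⌋ = 92 + 59 - 8 = 143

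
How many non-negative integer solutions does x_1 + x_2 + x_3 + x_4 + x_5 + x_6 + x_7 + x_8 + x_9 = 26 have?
C(26+9-1, 9-1) = C(34, 8) = 18156204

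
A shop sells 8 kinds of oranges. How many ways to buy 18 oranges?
C(18+8-1, 8-1) = C(25, 7) = 480700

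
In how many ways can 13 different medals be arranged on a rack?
13! = 6227020800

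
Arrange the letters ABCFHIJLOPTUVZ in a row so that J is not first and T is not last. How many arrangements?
By inclusion-exclusion: 14! - 2×(14-1)! + (14-2)! = 87178291200 - 12454041600 + 479001600 = 75203251200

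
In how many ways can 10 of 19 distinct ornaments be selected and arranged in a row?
P(19,10) = 19!/(19-10)! = 335221286400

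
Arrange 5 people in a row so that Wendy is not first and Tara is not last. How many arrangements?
By inclusion-exclusion: 5! - 2×(5-1)! + (5-2)! = 120 - 48 + 6 = 78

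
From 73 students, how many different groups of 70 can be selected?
C(73,70) = 73!/(70!×3!) = 62196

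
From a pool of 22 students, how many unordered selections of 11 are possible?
C(22,11) = 22!/(11!×11!) = 705432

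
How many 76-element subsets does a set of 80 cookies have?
C(80,76) = 80!/(76!×4!) = 1581580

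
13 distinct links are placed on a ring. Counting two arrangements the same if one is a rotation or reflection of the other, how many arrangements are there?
(13-1)!/2 = 479001600/2 = 239500800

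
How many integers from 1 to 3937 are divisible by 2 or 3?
⌊3937/2⌋ + ⌊3937/3⌋ - ⌊3937/6⌋ = 1968 + 1312 - 656 = 2624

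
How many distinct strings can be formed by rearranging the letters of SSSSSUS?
7! / (6! × 1!) = 7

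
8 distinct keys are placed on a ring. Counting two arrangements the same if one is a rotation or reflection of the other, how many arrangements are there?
(8-1)!/2 = 5040/2 = 2520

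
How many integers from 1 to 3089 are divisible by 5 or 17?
⌊3089/5⌋ + ⌊3089/17⌋ - ⌊3089/85⌋ = 617 + 181 - 36 = 762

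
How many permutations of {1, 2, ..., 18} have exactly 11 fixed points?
Choose the 11 fixed points C(18,11) = 31824, derange the rest: !7 = Σ_{j=0}^{7} (-1)^j·7!/j! = 5040 - 5040 + 2520 - 840 + 210 - 42 + 7 - 1 = 1854. Product = 31824 × 1854 = 59001696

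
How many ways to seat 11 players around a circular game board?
Circular: fix one position, arrange the rest. (11-1)! = 3628800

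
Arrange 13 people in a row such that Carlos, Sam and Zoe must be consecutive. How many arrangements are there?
Treat the 3 as one block: (13-3+1)! × 3! = 39916800 × 6 = 239500800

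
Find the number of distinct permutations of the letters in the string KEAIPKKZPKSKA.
13! / (2! × 1! × 5! × 1! × 2! × 1! × 1!) = 12972960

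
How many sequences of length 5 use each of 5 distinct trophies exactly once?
5! = 120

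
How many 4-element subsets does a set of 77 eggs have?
C(77,4) = 77!/(4!×73!) = 1353275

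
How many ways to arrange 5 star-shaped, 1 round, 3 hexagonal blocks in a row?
9! / (5! × 1! × 3!) = 504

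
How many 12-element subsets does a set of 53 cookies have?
C(53,12) = 53!/(12!×41!) = 266783135710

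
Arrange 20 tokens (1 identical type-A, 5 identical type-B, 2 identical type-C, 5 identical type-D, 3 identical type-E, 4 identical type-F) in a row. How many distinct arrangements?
20! / (1! × 5! × 2! × 5! × 3! × 4!) = 586637251200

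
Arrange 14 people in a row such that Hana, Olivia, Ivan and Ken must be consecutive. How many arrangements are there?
Treat the 4 as one block: (14-4+1)! × 4! = 39916800 × 24 = 958003200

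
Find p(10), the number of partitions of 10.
Pentagonal recurrence p(n) = p(n-1) + p(n-2) - p(n-5) - p(n-7) + p(n-12) + p(n-15) - ... gives p(0..9) = 1, 1, 2, 3, 5, 7, 11, 15, 22, 30. p(10) = p(9) + p(8) - p(5) - p(3) = 30 + 22 - 7 - 3 = 42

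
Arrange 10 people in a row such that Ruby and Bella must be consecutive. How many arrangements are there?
Treat the 2 as one block: (10-2+1)! × 2! = 362880 × 2 = 725760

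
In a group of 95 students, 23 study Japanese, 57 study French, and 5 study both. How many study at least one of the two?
|A∪B| = |A| + |B| - |A∩B| = 23 + 57 - 5 = 75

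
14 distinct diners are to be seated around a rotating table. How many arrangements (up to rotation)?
Circular: fix one position, arrange the rest. (14-1)! = 6227020800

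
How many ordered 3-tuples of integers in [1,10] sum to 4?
Coefficient of x^4 in (x + x² + ... + x^10)^3. By inclusion-exclusion on dice exceeding 10: Σ_j (-1)^j C(3,j)·C(4-1-10j, 2) = C(3,0)·C(3,2) = 1·3 = 3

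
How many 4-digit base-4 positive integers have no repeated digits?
First digit: 3 choices (nonzero). Then descending: 3 × 3 × 2 × 1 = 18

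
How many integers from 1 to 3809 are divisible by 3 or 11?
⌊3809/3⌋ + ⌊3809/11⌋ - ⌊3809/33⌋ = 1269 + 346 - 115 = 1500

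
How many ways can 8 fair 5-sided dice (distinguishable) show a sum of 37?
Coefficient of x^37 in (x + x² + ... + x^5)^8. By inclusion-exclusion on dice exceeding 5: Σ_j (-1)^j C(8,j)·C(37-1-5j, 7) = C(8,0)·C(36,7) - C(8,1)·C(31,7) + C(8,2)·C(26,7) - C(8,3)·C(21,7) + C(8,4)·C(16,7) - C(8,5)·C(11,7) = 1·8347680 - 8·2629575 + 28·657800 - 56·116280 + 70·11440 - 56·330 = 120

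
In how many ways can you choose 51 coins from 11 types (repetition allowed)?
C(51+11-1, 11-1) = C(61, 10) = 90177170226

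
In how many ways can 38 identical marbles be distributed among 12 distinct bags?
C(38+12-1, 12-1) = C(49, 11) = 29135916264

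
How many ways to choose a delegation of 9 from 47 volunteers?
C(47,9) = 47!/(9!×38!) = 1362649145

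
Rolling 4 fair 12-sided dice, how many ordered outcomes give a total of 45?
Coefficient of x^45 in (x + x² + ... + x^12)^4. By inclusion-exclusion on dice exceeding 12: Σ_j (-1)^j C(4,j)·C(45-1-12j, 3) = C(4,0)·C(44,3) - C(4,1)·C(32,3) + C(4,2)·C(20,3) - C(4,3)·C(8,3) = 1·13244 - 4·4960 + 6·1140 - 4·56 = 20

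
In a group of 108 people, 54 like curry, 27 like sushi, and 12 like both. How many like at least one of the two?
|A∪B| = |A| + |B| - |A∩B| = 54 + 27 - 12 = 69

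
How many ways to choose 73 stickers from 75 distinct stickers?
C(75,73) = 75!/(73!×2!) = 2775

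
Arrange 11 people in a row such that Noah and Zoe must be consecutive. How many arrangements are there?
Treat the 2 as one block: (11-2+1)! × 2! = 3628800 × 2 = 7257600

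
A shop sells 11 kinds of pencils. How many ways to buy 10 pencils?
C(10+11-1, 11-1) = C(20, 10) = 184756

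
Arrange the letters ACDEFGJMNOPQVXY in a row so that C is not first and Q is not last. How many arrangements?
By inclusion-exclusion: 15! - 2×(15-1)! + (15-2)! = 1307674368000 - 174356582400 + 6227020800 = 1139544806400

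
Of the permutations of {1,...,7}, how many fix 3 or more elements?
Exactly j fixed points: C(7,j)·!(7-j); sum over j ≥ 3 (derangement numbers via !m = (m-1)·(!(m-1) + !(m-2)): !0..!4 = 1, 0, 1, 2, 9). Σ_{j=3}^{7} C(7,j)·!(7-j) = C(7,3)·!4 + C(7,4)·!3 + C(7,5)·!2 + C(7,6)·!1 + C(7,7)·!0 = 35·9 + 35·2 + 21·1 + 7·0 + 1·1 = 407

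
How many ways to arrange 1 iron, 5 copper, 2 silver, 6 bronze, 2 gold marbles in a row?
16! / (1! × 5! × 2! × 6! × 2!) = 60540480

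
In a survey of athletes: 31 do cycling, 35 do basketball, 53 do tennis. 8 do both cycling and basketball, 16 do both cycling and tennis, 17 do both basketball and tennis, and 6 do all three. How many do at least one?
|A∪B∪C| = 31+35+53-8-16-17+6 = 84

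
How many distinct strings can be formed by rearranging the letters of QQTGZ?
5! / (1! × 1! × 2! × 1!) = 60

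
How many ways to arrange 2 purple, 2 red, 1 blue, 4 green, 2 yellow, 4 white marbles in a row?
15! / (2! × 2! × 1! × 4! × 2! × 4!) = 283783500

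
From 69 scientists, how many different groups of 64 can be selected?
C(69,64) = 69!/(64!×5!) = 11238513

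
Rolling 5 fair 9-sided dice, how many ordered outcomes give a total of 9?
Coefficient of x^9 in (x + x² + ... + x^9)^5. By inclusion-exclusion on dice exceeding 9: Σ_j (-1)^j C(5,j)·C(9-1-9j, 4) = C(5,0)·C(8,4) = 1·70 = 70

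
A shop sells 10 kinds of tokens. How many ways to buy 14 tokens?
C(14+10-1, 10-1) = C(23, 9) = 817190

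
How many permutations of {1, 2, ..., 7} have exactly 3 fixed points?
Choose the 3 fixed points C(7,3) = 35, derange the rest: !4 = Σ_{j=0}^{4} (-1)^j·4!/j! = 24 - 24 + 12 - 4 + 1 = 9. Product = 35 × 9 = 315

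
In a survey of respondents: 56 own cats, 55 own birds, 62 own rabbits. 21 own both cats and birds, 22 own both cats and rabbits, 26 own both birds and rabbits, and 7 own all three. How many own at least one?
|A∪B∪C| = 56+55+62-21-22-26+7 = 111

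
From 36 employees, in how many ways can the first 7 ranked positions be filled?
P(36,7) = 36!/(36-7)! = 42072307200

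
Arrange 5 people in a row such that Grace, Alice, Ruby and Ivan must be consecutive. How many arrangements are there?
Treat the 4 as one block: (5-4+1)! × 4! = 2 × 24 = 48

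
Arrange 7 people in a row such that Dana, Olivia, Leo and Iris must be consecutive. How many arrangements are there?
Treat the 4 as one block: (7-4+1)! × 4! = 24 × 24 = 576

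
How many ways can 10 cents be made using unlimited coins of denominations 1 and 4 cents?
Coefficient of x^10 in 1/(1-x^1) · 1/(1-x^4). Use j coins of 4 for j = 0..⌊10/4⌋ = 2, the rest in 1s: 2 + 1 = 3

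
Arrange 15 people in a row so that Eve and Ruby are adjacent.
Treat as block: (15-1)! × 2! = 87178291200 × 2 = 174356582400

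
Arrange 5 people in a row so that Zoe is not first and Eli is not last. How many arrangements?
By inclusion-exclusion: 5! - 2×(5-1)! + (5-2)! = 120 - 48 + 6 = 78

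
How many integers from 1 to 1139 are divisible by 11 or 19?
⌊1139/11⌋ + ⌊1139/19⌋ - ⌊1139/209⌋ = 103 + 59 - 5 = 157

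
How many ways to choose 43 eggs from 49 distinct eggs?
C(49,43) = 49!/(43!×6!) = 13983816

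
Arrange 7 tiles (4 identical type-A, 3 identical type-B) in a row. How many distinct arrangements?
7! / (4! × 3!) = 35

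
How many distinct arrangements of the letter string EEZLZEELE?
9! / (2! × 2! × 5!) = 756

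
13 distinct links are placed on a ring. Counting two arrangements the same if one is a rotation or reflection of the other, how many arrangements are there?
(13-1)!/2 = 479001600/2 = 239500800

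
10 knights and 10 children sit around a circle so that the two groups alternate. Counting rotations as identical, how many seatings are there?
Fix one of the knights: (10-1)! ways for the remaining knights, × 10! ways for the children = 362880 × 3628800 = 1316818944000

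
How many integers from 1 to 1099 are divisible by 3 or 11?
⌊1099/3⌋ + ⌊1099/11⌋ - ⌊1099/33⌋ = 366 + 99 - 33 = 432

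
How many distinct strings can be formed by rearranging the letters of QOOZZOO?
7! / (1! × 4! × 2!) = 105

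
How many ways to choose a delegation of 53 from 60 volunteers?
C(60,53) = 60!/(53!×7!) = 386206920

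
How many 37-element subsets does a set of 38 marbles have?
C(38,37) = 38!/(37!×1!) = 38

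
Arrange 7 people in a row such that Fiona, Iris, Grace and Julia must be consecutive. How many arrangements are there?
Treat the 4 as one block: (7-4+1)! × 4! = 24 × 24 = 576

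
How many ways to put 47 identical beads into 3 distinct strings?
C(47+3-1, 3-1) = C(49, 2) = 1176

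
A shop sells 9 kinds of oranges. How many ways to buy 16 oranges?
C(16+9-1, 9-1) = C(24, 8) = 735471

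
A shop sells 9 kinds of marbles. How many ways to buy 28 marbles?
C(28+9-1, 9-1) = C(36, 8) = 30260340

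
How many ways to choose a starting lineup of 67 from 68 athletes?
C(68,67) = 68!/(67!×1!) = 68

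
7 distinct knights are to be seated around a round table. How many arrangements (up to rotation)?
Circular: fix one position, arrange the rest. (7-1)! = 720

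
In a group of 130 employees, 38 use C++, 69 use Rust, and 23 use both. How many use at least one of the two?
|A∪B| = |A| + |B| - |A∩B| = 38 + 69 - 23 = 84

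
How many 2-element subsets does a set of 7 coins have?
C(7,2) = 7!/(2!×5!) = 21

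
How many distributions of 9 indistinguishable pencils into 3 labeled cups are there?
C(9+3-1, 3-1) = C(11, 2) = 55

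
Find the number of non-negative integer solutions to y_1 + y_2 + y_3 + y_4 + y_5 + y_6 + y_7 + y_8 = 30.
C(30+8-1, 8-1) = C(37, 7) = 10295472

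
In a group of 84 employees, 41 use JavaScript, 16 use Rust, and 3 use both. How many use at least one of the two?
|A∪B| = |A| + |B| - |A∩B| = 41 + 16 - 3 = 54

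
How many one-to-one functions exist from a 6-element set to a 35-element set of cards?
P(35,6) = 35!/(35-6)! = 1168675200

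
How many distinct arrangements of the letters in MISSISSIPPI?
11! / (1! × 4! × 4! × 2!) = 34650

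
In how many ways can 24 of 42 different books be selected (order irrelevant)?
C(42,24) = 42!/(24!×18!) = 353697121050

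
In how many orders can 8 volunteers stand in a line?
8! = 40320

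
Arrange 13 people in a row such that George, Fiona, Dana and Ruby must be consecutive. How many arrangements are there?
Treat the 4 as one block: (13-4+1)! × 4! = 3628800 × 24 = 87091200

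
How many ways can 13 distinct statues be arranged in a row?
13! = 6227020800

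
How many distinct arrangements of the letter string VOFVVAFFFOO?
11! / (3! × 1! × 4! × 3!) = 46200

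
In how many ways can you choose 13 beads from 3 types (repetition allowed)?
C(13+3-1, 3-1) = C(15, 2) = 105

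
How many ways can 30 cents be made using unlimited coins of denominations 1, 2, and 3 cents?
Coefficient of x^30 in 1/(1-x^1) · 1/(1-x^2) · 1/(1-x^3). Case on j = number of 3-cent coins (j = 0..10); remainder r = 30 - 3j is made from {1,2} in ⌊r/2⌋+1 ways. r = 30, 27, 24, 21, 18, 15, 12, 9, 6, 3, 0 → 16 + 14 + 13 + 11 + 10 + 8 + 7 + 5 + 4 + 2 + 1 = 91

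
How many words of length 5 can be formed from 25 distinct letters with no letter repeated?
P(25,5) = 25!/(25-5)! = 6375600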